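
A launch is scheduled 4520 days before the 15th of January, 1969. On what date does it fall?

the 31st of August, 1956

Count 4520 days before January 15, 1969:
Day-of-year of August 31, 1956: 244.
Day-of-year of January 15, 1969: 15.
1956 has 366 days, so 366 − 244 = 122 days remain in 1956.
Full years 1957–1968: 9 common + 3 leap = 9×365 + 3×366 = 4383 days.
Total: 122 + 4383 + 15 = 4520 days.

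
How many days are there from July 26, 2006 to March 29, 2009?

977

July 26, 2006 → July 26, 2007: 365 days.
July 26, 2007 → July 26, 2008: 366 days (2008 is a leap year).
July 2008: 31 − 26 = 5 days remain.
Then August (31), September (30), October (31), November (30), December (31), January (31), February 2009 (28): 31 + 30 + 31 + 30 + 31 + 31 + 28 = 212 days.
March 1–29, 2009: 29 days.
Residual: 246 days.
Total: 977 days.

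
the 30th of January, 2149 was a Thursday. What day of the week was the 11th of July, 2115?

Count forward from the earlier date (July 11, 2115) to the later (January 30, 2149):
From July 11, 2115 to July 11, 2148: 33 years, of which 9 contain a Feb 29 — 24×365 + 9×366 = 12054 days.
July 2148: 31 − 11 = 20 days remain.
Then August (31), September (30), October (31), November (30), December (31): 31 + 30 + 31 + 30 + 31 = 153 days.
January 1–30, 2149: 30 days.
Residual: 203 days.
Total: 12257 days.
12257 is a multiple of 7, so the 11th of July, 2115 falls on the same weekday: Thursday.

Thursday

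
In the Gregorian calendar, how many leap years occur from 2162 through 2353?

Years divisible by 4: 2164, 2168, …, 2352 — 48 in all.
Of these, 2200, 2300 are divisible by 100 but not 400, so not leap.
Leap years: 48 − 2 = 46.

46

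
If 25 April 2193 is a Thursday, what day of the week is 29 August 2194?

Day-of-year of April 25, 2193: 115.
Day-of-year of August 29, 2194: 241.
2193 has 365 days, so 365 − 115 = 250 days remain in 2193.
Total: 250 + 241 = 491 days.
491 mod 7 = 1, so 1 day after Thursday is Friday.

Friday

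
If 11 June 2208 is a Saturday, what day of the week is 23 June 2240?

Day-of-year of June 11, 2208: 163.
Day-of-year of June 23, 2240: 175.
2208 has 366 days, so 366 − 163 = 203 days remain in 2208.
Full years 2209–2239: 24 common + 7 leap = 24×365 + 7×366 = 11322 days.
Total: 203 + 11322 + 175 = 11700 days.
11700 mod 7 = 3, so 3 days after Saturday is Tuesday.

Tuesday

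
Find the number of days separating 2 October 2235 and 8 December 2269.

Day-of-year of October 2, 2235: 275.
Day-of-year of December 8, 2269: 342.
2235 has 365 days, so 365 − 275 = 90 days remain in 2235.
Full years 2236–2268: 24 common + 9 leap = 24×365 + 9×366 = 12054 days.
Total: 90 + 12054 + 342 = 12486 days.

12486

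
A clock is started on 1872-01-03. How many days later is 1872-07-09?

January 1872: 31 − 3 = 28 days remain.
Then February 1872 (29), March (31), April (30), May (31), June (30): 29 + 31 + 30 + 31 + 30 = 151 days.
July 1–9, 1872: 9 days.
Total: 28 + 151 + 9 = 188 days.

188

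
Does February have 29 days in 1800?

1800 is not a leap year (divisible by 100 but not 400).

No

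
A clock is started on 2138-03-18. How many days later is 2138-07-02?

106

March 2138: 31 − 18 = 13 days remain.
Then April (30), May (31), June (30): 30 + 31 + 30 = 91 days.
July 1–2, 2138: 2 days.
Total: 13 + 91 + 2 = 106 days.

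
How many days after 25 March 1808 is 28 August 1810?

886

Day-of-year of March 25, 1808: 85.
Day-of-year of August 28, 1810: 240.
1808 has 366 days, so 366 − 85 = 281 days remain in 1808.
Full years: 1809: 365. Sum = 365.
Total: 281 + 365 + 240 = 886 days.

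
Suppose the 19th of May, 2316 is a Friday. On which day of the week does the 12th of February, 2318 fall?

Tuesday

May 19, 2316 → May 19, 2317: 365 days.
May 2317: 31 − 19 = 12 days remain.
Then June (30), July (31), August (31), September (30), October (31), November (30), December (31), January (31): 30 + 31 + 31 + 30 + 31 + 30 + 31 + 31 = 245 days.
February 1–12, 2318: 12 days (2318 is not a leap year).
Residual: 269 days.
Total: 634 days.
634 mod 7 = 4, so 4 days after Friday is Tuesday.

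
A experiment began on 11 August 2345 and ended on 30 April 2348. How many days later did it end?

993

August 11, 2345 → August 11, 2346: 365 days.
August 11, 2346 → August 11, 2347: 365 days.
August 2347: 31 − 11 = 20 days remain.
Then September (30), October (31), November (30), December (31), January (31), February 2348 (29), March (31): 30 + 31 + 30 + 31 + 31 + 29 + 31 = 213 days.
April 1–30, 2348: 30 days.
Residual: 263 days.
Total: 993 days.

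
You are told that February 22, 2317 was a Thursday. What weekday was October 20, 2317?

Saturday

February 2317: 28 − 22 = 6 days remain (2317 is not a leap year, so February has 28 days).
Then March (31), April (30), May (31), June (30), July (31), August (31), September (30): 31 + 30 + 31 + 30 + 31 + 31 + 30 = 214 days.
October 1–20, 2317: 20 days.
Total: 6 + 214 + 20 = 240 days.
240 mod 7 = 2, so 2 days after Thursday is Saturday.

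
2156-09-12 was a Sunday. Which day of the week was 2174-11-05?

Day-of-year of September 12, 2156: 256.
Day-of-year of November 5, 2174: 309.
2156 has 366 days, so 366 − 256 = 110 days remain in 2156.
Full years 2157–2173: 13 common + 4 leap = 13×365 + 4×366 = 6209 days.
Total: 110 + 6209 + 309 = 6628 days.
6628 mod 7 = 6, so 6 days after Sunday is Saturday.

Saturday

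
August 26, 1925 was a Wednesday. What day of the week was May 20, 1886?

Thursday

Count forward from the earlier date (May 20, 1886) to the later (August 26, 1925):
From May 20, 1886 to May 20, 1925: 39 years, of which 9 contain a Feb 29 — 30×365 + 9×366 = 14244 days.
(1900 is not a leap year (divisible by 100 but not 400).)
May 1925: 31 − 20 = 11 days remain.
Then June (30), July (31): 30 + 31 = 61 days.
August 1–26, 1925: 26 days.
Residual: 98 days.
Total: 14342 days.
14342 mod 7 = 6, so 6 days before Wednesday is Thursday.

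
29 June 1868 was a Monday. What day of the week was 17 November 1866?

Saturday

Count forward from the earlier date (November 17, 1866) to the later (June 29, 1868):
November 17, 1866 → November 17, 1867: 365 days.
November 1867: 30 − 17 = 13 days remain.
Then December (31), January (31), February 1868 (29), March (31), April (30), May (31): 31 + 31 + 29 + 31 + 30 + 31 = 183 days.
June 1–29, 1868: 29 days.
Residual: 225 days.
Total: 590 days.
590 mod 7 = 2, so 2 days before Monday is Saturday.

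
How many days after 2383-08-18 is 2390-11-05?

From August 18, 2383 to August 18, 2390: 7 years, of which 2 contain a Feb 29 — 5×365 + 2×366 = 2557 days.
August 2390: 31 − 18 = 13 days remain.
Then September (30), October (31): 30 + 31 = 61 days.
November 1–5, 2390: 5 days.
Residual: 79 days.
Total: 2636 days.

2636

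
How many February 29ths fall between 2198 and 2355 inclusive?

37

Years divisible by 4: 2200, 2204, …, 2352 — 39 in all.
Of these, 2200, 2300 are divisible by 100 but not 400, so not leap.
Leap years: 39 − 2 = 37.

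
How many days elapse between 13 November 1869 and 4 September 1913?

16000

Day-of-year of November 13, 1869: 317.
Day-of-year of September 4, 1913: 247.
1869 has 365 days, so 365 − 317 = 48 days remain in 1869.
Full years 1870–1912: 33 common + 10 leap = 33×365 + 10×366 = 15705 days.
Total: 48 + 15705 + 247 = 16000 days.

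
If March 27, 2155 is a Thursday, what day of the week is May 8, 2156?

March 27, 2155 → March 27, 2156: 366 days (2156 is a leap year).
March 2156: 31 − 27 = 4 days remain.
Then April (30): 30 days.
May 1–8, 2156: 8 days.
Residual: 42 days.
Total: 408 days.
408 mod 7 = 2, so 2 days after Thursday is Saturday.

Saturday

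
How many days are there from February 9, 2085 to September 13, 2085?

February 2085: 28 − 9 = 19 days remain (2085 is not a leap year, so February has 28 days).
Then March (31), April (30), May (31), June (30), July (31), August (31): 31 + 30 + 31 + 30 + 31 + 31 = 184 days.
September 1–13, 2085: 13 days.
Total: 19 + 184 + 13 = 216 days.

216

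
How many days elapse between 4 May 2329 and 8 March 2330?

May 2329: 31 − 4 = 27 days remain.
Then 9 full months totalling 273 days.
March 1–8, 2330: 8 days.
Total: 27 + 273 + 8 = 308 days.

308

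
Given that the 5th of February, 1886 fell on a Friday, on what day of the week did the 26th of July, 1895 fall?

From February 5, 1886 to February 5, 1895: 9 years, of which 2 contain a Feb 29 — 7×365 + 2×366 = 3287 days.
February 1895: 28 − 5 = 23 days remain (1895 is not a leap year, so February has 28 days).
Then March (31), April (30), May (31), June (30): 31 + 30 + 31 + 30 = 122 days.
July 1–26, 1895: 26 days.
Residual: 171 days.
Total: 3458 days.
3458 is a multiple of 7, so the 26th of July, 1895 falls on the same weekday: Friday.

Friday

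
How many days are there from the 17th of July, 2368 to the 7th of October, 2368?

82

July 2368: 31 − 17 = 14 days remain.
Then August (31), September (30): 31 + 30 = 61 days.
October 1–7, 2368: 7 days.
Total: 14 + 61 + 7 = 82 days.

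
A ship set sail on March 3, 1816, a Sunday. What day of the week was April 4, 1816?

March 1816: 31 − 3 = 28 days remain.
April 1–4, 1816: 4 days.
Total: 28 + 4 = 32 days.
32 mod 7 = 4, so 4 days after Sunday is Thursday.

Thursday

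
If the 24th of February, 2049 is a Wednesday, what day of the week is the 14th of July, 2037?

Tuesday

Count forward from the earlier date (July 14, 2037) to the later (February 24, 2049):
From July 14, 2037 to July 14, 2048: 11 years, of which 3 contain a Feb 29 — 8×365 + 3×366 = 4018 days.
July 2048: 31 − 14 = 17 days remain.
Then August (31), September (30), October (31), November (30), December (31), January (31): 31 + 30 + 31 + 30 + 31 + 31 = 184 days.
February 1–24, 2049: 24 days (2049 is not a leap year).
Residual: 225 days.
Total: 4243 days.
4243 mod 7 = 1, so 1 day before Wednesday is Tuesday.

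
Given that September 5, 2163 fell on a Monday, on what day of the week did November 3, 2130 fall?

Friday

Count forward from the earlier date (November 3, 2130) to the later (September 5, 2163):
From November 3, 2130 to November 3, 2162: 32 years, of which 8 contain a Feb 29 — 24×365 + 8×366 = 11688 days.
November 2162: 30 − 3 = 27 days remain.
Then 9 full months totalling 274 days.
September 1–5, 2163: 5 days.
Residual: 306 days.
Total: 11994 days.
11994 mod 7 = 3, so 3 days before Monday is Friday.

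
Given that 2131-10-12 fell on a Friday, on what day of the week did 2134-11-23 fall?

Tuesday

Day-of-year of October 12, 2131: 285.
Day-of-year of November 23, 2134: 327.
2131 has 365 days, so 365 − 285 = 80 days remain in 2131.
Full years: 2132: 366; 2133: 365. Sum = 731.
Total: 80 + 731 + 327 = 1138 days.
1138 mod 7 = 4, so 4 days after Friday is Tuesday.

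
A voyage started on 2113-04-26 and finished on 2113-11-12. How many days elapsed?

200

April 2113: 30 − 26 = 4 days remain.
Then May (31), June (30), July (31), August (31), September (30), October (31): 31 + 30 + 31 + 31 + 30 + 31 = 184 days.
November 1–12, 2113: 12 days.
Total: 4 + 184 + 12 = 200 days.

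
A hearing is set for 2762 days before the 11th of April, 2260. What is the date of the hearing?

the 18th of September, 2252

Count 2762 days before April 11, 2260:
Day-of-year of September 18, 2252: 262.
Day-of-year of April 11, 2260: 102.
2252 has 366 days, so 366 − 262 = 104 days remain in 2252.
Full years 2253–2259: 6 common + 1 leap = 6×365 + 1×366 = 2556 days.
Total: 104 + 2556 + 102 = 2762 days.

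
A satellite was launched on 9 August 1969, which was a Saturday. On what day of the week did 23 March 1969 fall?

Sunday

Count forward from the earlier date (March 23, 1969) to the later (August 9, 1969):
March 1969: 31 − 23 = 8 days remain.
Then April (30), May (31), June (30), July (31): 30 + 31 + 30 + 31 = 122 days.
August 1–9, 1969: 9 days.
Total: 8 + 122 + 9 = 139 days.
139 mod 7 = 6, so 6 days before Saturday is Sunday.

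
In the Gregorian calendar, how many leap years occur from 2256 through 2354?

Years divisible by 4: 2256, 2260, …, 2352 — 25 in all.
Of these, 2300 is divisible by 100 but not 400, so not leap.
Leap years: 25 − 1 = 24.

24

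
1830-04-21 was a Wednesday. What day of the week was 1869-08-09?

From April 21, 1830 to April 21, 1869: 39 years, of which 10 contain a Feb 29 — 29×365 + 10×366 = 14245 days.
April 1869: 30 − 21 = 9 days remain.
Then May (31), June (30), July (31): 31 + 30 + 31 = 92 days.
August 1–9, 1869: 9 days.
Residual: 110 days.
Total: 14355 days.
14355 mod 7 = 5, so 5 days after Wednesday is Monday.

Monday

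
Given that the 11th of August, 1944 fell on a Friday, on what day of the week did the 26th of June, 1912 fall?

Wednesday

Count forward from the earlier date (June 26, 1912) to the later (August 11, 1944):
Day-of-year of June 26, 1912: 178.
Day-of-year of August 11, 1944: 224.
1912 has 366 days, so 366 − 178 = 188 days remain in 1912.
Full years 1913–1943: 24 common + 7 leap = 24×365 + 7×366 = 11322 days.
Total: 188 + 11322 + 224 = 11734 days.
11734 mod 7 = 2, so 2 days before Friday is Wednesday.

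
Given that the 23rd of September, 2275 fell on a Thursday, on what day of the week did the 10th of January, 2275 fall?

Sunday

Count forward from the earlier date (January 10, 2275) to the later (September 23, 2275):
January 2275: 31 − 10 = 21 days remain.
Then February 2275 (28), March (31), April (30), May (31), June (30), July (31), August (31): 28 + 31 + 30 + 31 + 30 + 31 + 31 = 212 days.
September 1–23, 2275: 23 days.
Total: 21 + 212 + 23 = 256 days.
256 mod 7 = 4, so 4 days before Thursday is Sunday.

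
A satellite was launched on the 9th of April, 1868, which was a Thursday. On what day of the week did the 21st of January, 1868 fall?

Tuesday

Count forward from the earlier date (January 21, 1868) to the later (April 9, 1868):
January 1868: 31 − 21 = 10 days remain.
Then February 1868 (29), March (31): 29 + 31 = 60 days.
April 1–9, 1868: 9 days.
Total: 10 + 60 + 9 = 79 days.
79 mod 7 = 2, so 2 days before Thursday is Tuesday.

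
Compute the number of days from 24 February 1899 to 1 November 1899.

February 1899: 28 − 24 = 4 days remain (1899 is not a leap year, so February has 28 days).
Then March (31), April (30), May (31), June (30), July (31), August (31), September (30), October (31): 31 + 30 + 31 + 30 + 31 + 31 + 30 + 31 = 245 days.
November 1, 1899: 1 day.
Total: 4 + 245 + 1 = 250 days.

250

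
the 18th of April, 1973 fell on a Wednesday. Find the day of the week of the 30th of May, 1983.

From April 18, 1973 to April 18, 1983: 10 years, of which 2 contain a Feb 29 — 8×365 + 2×366 = 3652 days.
April 1983: 30 − 18 = 12 days remain.
May 1–30, 1983: 30 days.
Residual: 42 days.
Total: 3694 days.
3694 mod 7 = 5, so 5 days after Wednesday is Monday.

Monday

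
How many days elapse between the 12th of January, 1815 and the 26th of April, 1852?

Day-of-year of January 12, 1815: 12.
Day-of-year of April 26, 1852: 117.
1815 has 365 days, so 365 − 12 = 353 days remain in 1815.
Full years 1816–1851: 27 common + 9 leap = 27×365 + 9×366 = 13149 days.
Total: 353 + 13149 + 117 = 13619 days.

13619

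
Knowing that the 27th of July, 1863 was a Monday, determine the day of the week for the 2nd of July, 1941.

From July 27, 1863 to July 27, 1940: 77 years, of which 19 contain a Feb 29 — 58×365 + 19×366 = 28124 days.
(1900 is not a leap year (divisible by 100 but not 400).)
July 1940: 31 − 27 = 4 days remain.
Then 11 full months totalling 334 days.
July 1–2, 1941: 2 days.
Residual: 340 days.
Total: 28464 days.
28464 mod 7 = 2, so 2 days after Monday is Wednesday.

Wednesday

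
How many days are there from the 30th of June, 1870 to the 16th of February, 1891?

From June 30, 1870 to June 30, 1890: 20 years, of which 5 contain a Feb 29 — 15×365 + 5×366 = 7305 days.
June 1890: 30 − 30 = 0 days remain.
Then July (31), August (31), September (30), October (31), November (30), December (31), January (31): 31 + 31 + 30 + 31 + 30 + 31 + 31 = 215 days.
February 1–16, 1891: 16 days (1891 is not a leap year).
Residual: 231 days.
Total: 7536 days.

7536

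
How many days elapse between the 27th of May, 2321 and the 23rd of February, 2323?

637

Day-of-year of May 27, 2321: 147.
Day-of-year of February 23, 2323: 54.
2321 has 365 days, so 365 − 147 = 218 days remain in 2321.
Full years: 2322: 365. Sum = 365.
Total: 218 + 365 + 54 = 637 days.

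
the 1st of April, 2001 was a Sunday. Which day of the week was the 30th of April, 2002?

Tuesday

April 2001: 30 − 1 = 29 days remain.
Then 11 full months totalling 335 days.
April 1–30, 2002: 30 days.
Total: 29 + 335 + 30 = 394 days.
394 mod 7 = 2, so 2 days after Sunday is Tuesday.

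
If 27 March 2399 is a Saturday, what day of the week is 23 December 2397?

Count forward from the earlier date (December 23, 2397) to the later (March 27, 2399):
December 2397: 31 − 23 = 8 days remain.
Then 14 full months totalling 424 days.
March 1–27, 2399: 27 days.
Total: 8 + 424 + 27 = 459 days.
459 mod 7 = 4, so 4 days before Saturday is Tuesday.

Tuesday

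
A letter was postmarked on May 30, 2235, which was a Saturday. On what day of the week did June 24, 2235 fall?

Wednesday

May 2235: 31 − 30 = 1 day remains.
June 1–24, 2235: 24 days.
Total: 1 + 24 = 25 days.
25 mod 7 = 4, so 4 days after Saturday is Wednesday.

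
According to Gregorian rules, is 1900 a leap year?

No

1900 is not a leap year (divisible by 100 but not 400).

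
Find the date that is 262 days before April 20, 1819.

August 1, 1818

Count 262 days before April 20, 1819:
August 1818: 31 − 1 = 30 days remain.
Then September (30), October (31), November (30), December (31), January (31), February 1819 (28), March (31): 30 + 31 + 30 + 31 + 31 + 28 + 31 = 212 days.
April 1–20, 1819: 20 days.
Residual: 262 days.
Total: 262 days.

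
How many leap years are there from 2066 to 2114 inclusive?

Years divisible by 4 in [2066, 2114]: 2068, 2072, 2076, 2080, 2084, 2088, 2092, 2096, 2100, 2104, 2108, 2112.
Of these, 2100 is divisible by 100 but not 400, so not leap.
Leap years: 12 − 1 = 11.

11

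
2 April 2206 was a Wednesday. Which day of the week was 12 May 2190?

Wednesday

Count forward from the earlier date (May 12, 2190) to the later (April 2, 2206):
From May 12, 2190 to May 12, 2205: 15 years, of which 3 contain a Feb 29 — 12×365 + 3×366 = 5478 days.
(2200 is not a leap year (divisible by 100 but not 400).)
May 2205: 31 − 12 = 19 days remain.
Then 10 full months totalling 304 days.
April 1–2, 2206: 2 days.
Residual: 325 days.
Total: 5803 days.
5803 is a multiple of 7, so 12 May 2190 falls on the same weekday: Wednesday.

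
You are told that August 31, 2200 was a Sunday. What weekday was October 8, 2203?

Saturday

August 31, 2200 → August 31, 2201: 365 days.
August 31, 2201 → August 31, 2202: 365 days.
August 31, 2202 → August 31, 2203: 365 days.
August 2203: 31 − 31 = 0 days remain.
Then September (30): 30 days.
October 1–8, 2203: 8 days.
Residual: 38 days.
Total: 1133 days.
1133 mod 7 = 6, so 6 days after Sunday is Saturday.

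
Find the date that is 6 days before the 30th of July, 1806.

the 24th of July, 1806

Count 6 days before July 30, 1806:
Within July 1806: 30 − 24 = 6 days.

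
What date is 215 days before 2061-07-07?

2060-12-04

Count 215 days before July 7, 2061:
December 2060: 31 − 4 = 27 days remain.
Then January (31), February 2061 (28), March (31), April (30), May (31), June (30): 31 + 28 + 31 + 30 + 31 + 30 = 181 days.
July 1–7, 2061: 7 days.
Total: 27 + 181 + 7 = 215 days.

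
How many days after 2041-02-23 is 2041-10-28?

247

February 2041: 28 − 23 = 5 days remain (2041 is not a leap year, so February has 28 days).
Then March (31), April (30), May (31), June (30), July (31), August (31), September (30): 31 + 30 + 31 + 30 + 31 + 31 + 30 = 214 days.
October 1–28, 2041: 28 days.
Total: 5 + 214 + 28 = 247 days.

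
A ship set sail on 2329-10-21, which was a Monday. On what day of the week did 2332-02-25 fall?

Thursday

Day-of-year of October 21, 2329: 294.
Day-of-year of February 25, 2332: 56.
2329 has 365 days, so 365 − 294 = 71 days remain in 2329.
Full years: 2330: 365; 2331: 365. Sum = 730.
Total: 71 + 730 + 56 = 857 days.
857 mod 7 = 3, so 3 days after Monday is Thursday.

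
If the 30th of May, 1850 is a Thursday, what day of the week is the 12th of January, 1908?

Sunday

Day-of-year of May 30, 1850: 150.
Day-of-year of January 12, 1908: 12.
1850 has 365 days, so 365 − 150 = 215 days remain in 1850.
Full years 1851–1907: 44 common + 13 leap = 44×365 + 13×366 = 20818 days.
Total: 215 + 20818 + 12 = 21045 days.
21045 mod 7 = 3, so 3 days after Thursday is Sunday.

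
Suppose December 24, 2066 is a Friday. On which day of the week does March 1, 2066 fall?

Count forward from the earlier date (March 1, 2066) to the later (December 24, 2066):
March 2066: 31 − 1 = 30 days remain.
Then April (30), May (31), June (30), July (31), August (31), September (30), October (31), November (30): 30 + 31 + 30 + 31 + 31 + 30 + 31 + 30 = 244 days.
December 1–24, 2066: 24 days.
Total: 30 + 244 + 24 = 298 days.
298 mod 7 = 4, so 4 days before Friday is Monday.

Monday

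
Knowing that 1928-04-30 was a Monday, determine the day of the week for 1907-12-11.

Count forward from the earlier date (December 11, 1907) to the later (April 30, 1928):
From December 11, 1907 to December 11, 1927: 20 years, of which 5 contain a Feb 29 — 15×365 + 5×366 = 7305 days.
December 1927: 31 − 11 = 20 days remain.
Then January (31), February 1928 (29), March (31): 31 + 29 + 31 = 91 days.
April 1–30, 1928: 30 days.
Residual: 141 days.
Total: 7446 days.
7446 mod 7 = 5, so 5 days before Monday is Wednesday.

Wednesday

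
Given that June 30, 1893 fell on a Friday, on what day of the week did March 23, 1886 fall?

Tuesday

Count forward from the earlier date (March 23, 1886) to the later (June 30, 1893):
Day-of-year of March 23, 1886: 82.
Day-of-year of June 30, 1893: 181.
1886 has 365 days, so 365 − 82 = 283 days remain in 1886.
Full years: 1887: 365; 1888: 366; 1889: 365; 1890: 365; 1891: 365; 1892: 366. Sum = 2192.
Total: 283 + 2192 + 181 = 2656 days.
2656 mod 7 = 3, so 3 days before Friday is Tuesday.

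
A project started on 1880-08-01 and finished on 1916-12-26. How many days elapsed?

13295

From August 1, 1880 to August 1, 1916: 36 years, of which 8 contain a Feb 29 — 28×365 + 8×366 = 13148 days.
(1900 is not a leap year (divisible by 100 but not 400).)
August 1916: 31 − 1 = 30 days remain.
Then September (30), October (31), November (30): 30 + 31 + 30 = 91 days.
December 1–26, 1916: 26 days.
Residual: 147 days.
Total: 13295 days.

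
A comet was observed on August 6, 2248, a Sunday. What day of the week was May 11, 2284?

Sunday

Day-of-year of August 6, 2248: 219.
Day-of-year of May 11, 2284: 132.
2248 has 366 days, so 366 − 219 = 147 days remain in 2248.
Full years 2249–2283: 27 common + 8 leap = 27×365 + 8×366 = 12783 days.
Total: 147 + 12783 + 132 = 13062 days.
13062 is a multiple of 7, so May 11, 2284 falls on the same weekday: Sunday.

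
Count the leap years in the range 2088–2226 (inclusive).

Years divisible by 4: 2088, 2092, …, 2224 — 35 in all.
Of these, 2100, 2200 are divisible by 100 but not 400, so not leap.
Leap years: 35 − 2 = 33.

33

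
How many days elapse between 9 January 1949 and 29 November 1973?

Day-of-year of January 9, 1949: 9.
Day-of-year of November 29, 1973: 333.
1949 has 365 days, so 365 − 9 = 356 days remain in 1949.
Full years 1950–1972: 17 common + 6 leap = 17×365 + 6×366 = 8401 days.
Total: 356 + 8401 + 333 = 9090 days.

9090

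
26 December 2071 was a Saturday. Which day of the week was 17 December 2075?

December 26, 2071 → December 26, 2072: 366 days (2072 is a leap year).
December 26, 2072 → December 26, 2073: 365 days.
December 26, 2073 → December 26, 2074: 365 days.
December 2074: 31 − 26 = 5 days remain.
Then 11 full months totalling 334 days.
December 1–17, 2075: 17 days.
Residual: 356 days.
Total: 1452 days.
1452 mod 7 = 3, so 3 days after Saturday is Tuesday.

Tuesday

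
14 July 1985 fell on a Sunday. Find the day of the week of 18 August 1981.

Tuesday

Count forward from the earlier date (August 18, 1981) to the later (July 14, 1985):
Day-of-year of August 18, 1981: 230.
Day-of-year of July 14, 1985: 195.
1981 has 365 days, so 365 − 230 = 135 days remain in 1981.
Full years: 1982: 365; 1983: 365; 1984: 366. Sum = 1096.
Total: 135 + 1096 + 195 = 1426 days.
1426 mod 7 = 5, so 5 days before Sunday is Tuesday.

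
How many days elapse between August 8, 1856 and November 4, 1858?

818

August 1856: 31 − 8 = 23 days remain.
Then 26 full months totalling 791 days.
November 1–4, 1858: 4 days.
Total: 23 + 791 + 4 = 818 days.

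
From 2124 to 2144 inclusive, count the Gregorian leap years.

6

Years divisible by 4 in [2124, 2144]: 2124, 2128, 2132, 2136, 2140, 2144.
No century exceptions apply. Count: 6.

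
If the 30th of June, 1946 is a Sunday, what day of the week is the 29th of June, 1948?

Tuesday

June 30, 1946 → June 30, 1947: 365 days.
June 1947: 30 − 30 = 0 days remain.
Then 11 full months totalling 336 days.
June 1–29, 1948: 29 days.
Residual: 365 days.
Total: 730 days.
730 mod 7 = 2, so 2 days after Sunday is Tuesday.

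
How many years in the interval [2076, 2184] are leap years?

27

Years divisible by 4: 2076, 2080, …, 2184 — 28 in all.
Of these, 2100 is divisible by 100 but not 400, so not leap.
Leap years: 28 − 1 = 27.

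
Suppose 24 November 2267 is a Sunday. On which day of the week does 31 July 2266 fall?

Count forward from the earlier date (July 31, 2266) to the later (November 24, 2267):
July 2266: 31 − 31 = 0 days remain.
Then 15 full months totalling 457 days.
November 1–24, 2267: 24 days.
Total: 0 + 457 + 24 = 481 days.
481 mod 7 = 5, so 5 days before Sunday is Tuesday.

Tuesday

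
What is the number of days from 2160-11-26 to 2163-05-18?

November 26, 2160 → November 26, 2161: 365 days.
November 26, 2161 → November 26, 2162: 365 days.
November 2162: 30 − 26 = 4 days remain.
Then December (31), January (31), February 2163 (28), March (31), April (30): 31 + 31 + 28 + 31 + 30 = 151 days.
May 1–18, 2163: 18 days.
Residual: 173 days.
Total: 903 days.

903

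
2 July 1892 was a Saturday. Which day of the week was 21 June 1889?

Friday

Count forward from the earlier date (June 21, 1889) to the later (July 2, 1892):
Day-of-year of June 21, 1889: 172.
Day-of-year of July 2, 1892: 184.
1889 has 365 days, so 365 − 172 = 193 days remain in 1889.
Full years: 1890: 365; 1891: 365. Sum = 730.
Total: 193 + 730 + 184 = 1107 days.
1107 mod 7 = 1, so 1 day before Saturday is Friday.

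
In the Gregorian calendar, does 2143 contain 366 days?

2143 is not a leap year.

No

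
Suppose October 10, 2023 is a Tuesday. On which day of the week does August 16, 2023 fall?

Wednesday

Count forward from the earlier date (August 16, 2023) to the later (October 10, 2023):
August 2023: 31 − 16 = 15 days remain.
Then September (30): 30 days.
October 1–10, 2023: 10 days.
Total: 15 + 30 + 10 = 55 days.
55 mod 7 = 6, so 6 days before Tuesday is Wednesday.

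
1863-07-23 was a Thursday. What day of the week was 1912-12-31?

From July 23, 1863 to July 23, 1912: 49 years, of which 12 contain a Feb 29 — 37×365 + 12×366 = 17897 days.
(1900 is not a leap year (divisible by 100 but not 400).)
July 1912: 31 − 23 = 8 days remain.
Then August (31), September (30), October (31), November (30): 31 + 30 + 31 + 30 = 122 days.
December 1–31, 1912: 31 days.
Residual: 161 days.
Total: 18058 days.
18058 mod 7 = 5, so 5 days after Thursday is Tuesday.

Tuesday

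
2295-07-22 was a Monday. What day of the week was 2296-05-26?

Tuesday

Day-of-year of July 22, 2295: 203.
Day-of-year of May 26, 2296: 147.
2295 has 365 days, so 365 − 203 = 162 days remain in 2295.
Total: 162 + 147 = 309 days.
309 mod 7 = 1, so 1 day after Monday is Tuesday.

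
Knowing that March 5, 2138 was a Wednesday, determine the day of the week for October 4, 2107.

Tuesday

Count forward from the earlier date (October 4, 2107) to the later (March 5, 2138):
Day-of-year of October 4, 2107: 277.
Day-of-year of March 5, 2138: 64.
2107 has 365 days, so 365 − 277 = 88 days remain in 2107.
Full years 2108–2137: 22 common + 8 leap = 22×365 + 8×366 = 10958 days.
Total: 88 + 10958 + 64 = 11110 days.
11110 mod 7 = 1, so 1 day before Wednesday is Tuesday.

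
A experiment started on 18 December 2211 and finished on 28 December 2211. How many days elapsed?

10

Within December 2211: 28 − 18 = 10 days.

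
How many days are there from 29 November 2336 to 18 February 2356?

7020

From November 29, 2336 to November 29, 2355: 19 years, of which 4 contain a Feb 29 — 15×365 + 4×366 = 6939 days.
November 2355: 30 − 29 = 1 day remains.
Then December (31), January (31): 31 + 31 = 62 days.
February 1–18, 2356: 18 days (2356 is a leap year).
Residual: 81 days.
Total: 7020 days.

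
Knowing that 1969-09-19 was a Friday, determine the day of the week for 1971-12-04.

Saturday

September 19, 1969 → September 19, 1970: 365 days.
September 19, 1970 → September 19, 1971: 365 days.
September 1971: 30 − 19 = 11 days remain.
Then October (31), November (30): 31 + 30 = 61 days.
December 1–4, 1971: 4 days.
Residual: 76 days.
Total: 806 days.
806 mod 7 = 1, so 1 day after Friday is Saturday.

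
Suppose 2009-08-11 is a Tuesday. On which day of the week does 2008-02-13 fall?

Count forward from the earlier date (February 13, 2008) to the later (August 11, 2009):
February 2008: 29 − 13 = 16 days remain (2008 is a leap year, so February has 29 days).
Then 17 full months totalling 518 days.
August 1–11, 2009: 11 days.
Total: 16 + 518 + 11 = 545 days.
545 mod 7 = 6, so 6 days before Tuesday is Wednesday.

Wednesday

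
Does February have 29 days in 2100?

No

2100 is not a leap year (divisible by 100 but not 400).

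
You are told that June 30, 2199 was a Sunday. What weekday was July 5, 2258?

Day-of-year of June 30, 2199: 181.
Day-of-year of July 5, 2258: 186.
2199 has 365 days, so 365 − 181 = 184 days remain in 2199.
Full years 2200–2257: 44 common + 14 leap = 44×365 + 14×366 = 21184 days.
Total: 184 + 21184 + 186 = 21554 days.
21554 mod 7 = 1, so 1 day after Sunday is Monday.

Monday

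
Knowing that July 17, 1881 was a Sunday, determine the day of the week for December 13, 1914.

Day-of-year of July 17, 1881: 198.
Day-of-year of December 13, 1914: 347.
1881 has 365 days, so 365 − 198 = 167 days remain in 1881.
Full years 1882–1913: 25 common + 7 leap = 25×365 + 7×366 = 11687 days.
Total: 167 + 11687 + 347 = 12201 days.
12201 is a multiple of 7, so December 13, 1914 falls on the same weekday: Sunday.

Sunday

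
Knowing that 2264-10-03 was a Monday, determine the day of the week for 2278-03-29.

Friday

Day-of-year of October 3, 2264: 277.
Day-of-year of March 29, 2278: 88.
2264 has 366 days, so 366 − 277 = 89 days remain in 2264.
Full years 2265–2277: 10 common + 3 leap = 10×365 + 3×366 = 4748 days.
Total: 89 + 4748 + 88 = 4925 days.
4925 mod 7 = 4, so 4 days after Monday is Friday.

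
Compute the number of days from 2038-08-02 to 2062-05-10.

From August 2, 2038 to August 2, 2061: 23 years, of which 6 contain a Feb 29 — 17×365 + 6×366 = 8401 days.
August 2061: 31 − 2 = 29 days remain.
Then September (30), October (31), November (30), December (31), January (31), February 2062 (28), March (31), April (30): 30 + 31 + 30 + 31 + 31 + 28 + 31 + 30 = 242 days.
May 1–10, 2062: 10 days.
Residual: 281 days.
Total: 8682 days.

8682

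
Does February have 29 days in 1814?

No

1814 is not a leap year.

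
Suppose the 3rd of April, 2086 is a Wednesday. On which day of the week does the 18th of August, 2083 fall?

Wednesday

Count forward from the earlier date (August 18, 2083) to the later (April 3, 2086):
Day-of-year of August 18, 2083: 230.
Day-of-year of April 3, 2086: 93.
2083 has 365 days, so 365 − 230 = 135 days remain in 2083.
Full years: 2084: 366; 2085: 365. Sum = 731.
Total: 135 + 731 + 93 = 959 days.
959 is a multiple of 7, so the 18th of August, 2083 falls on the same weekday: Wednesday.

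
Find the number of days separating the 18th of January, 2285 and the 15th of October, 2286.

635

January 18, 2285 → January 18, 2286: 365 days.
January 2286: 31 − 18 = 13 days remain.
Then February 2286 (28), March (31), April (30), May (31), June (30), July (31), August (31), September (30): 28 + 31 + 30 + 31 + 30 + 31 + 31 + 30 = 242 days.
October 1–15, 2286: 15 days.
Residual: 270 days.
Total: 635 days.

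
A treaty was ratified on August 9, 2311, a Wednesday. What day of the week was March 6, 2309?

Saturday

Count forward from the earlier date (March 6, 2309) to the later (August 9, 2311):
March 6, 2309 → March 6, 2310: 365 days.
March 6, 2310 → March 6, 2311: 365 days.
March 2311: 31 − 6 = 25 days remain.
Then April (30), May (31), June (30), July (31): 30 + 31 + 30 + 31 = 122 days.
August 1–9, 2311: 9 days.
Residual: 156 days.
Total: 886 days.
886 mod 7 = 4, so 4 days before Wednesday is Saturday.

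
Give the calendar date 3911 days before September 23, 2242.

January 8, 2232

Count 3911 days before September 23, 2242:
From January 8, 2232 to January 8, 2242: 10 years, of which 3 contain a Feb 29 — 7×365 + 3×366 = 3653 days.
January 2242: 31 − 8 = 23 days remain.
Then February 2242 (28), March (31), April (30), May (31), June (30), July (31), August (31): 28 + 31 + 30 + 31 + 30 + 31 + 31 = 212 days.
September 1–23, 2242: 23 days.
Residual: 258 days.
Total: 3911 days.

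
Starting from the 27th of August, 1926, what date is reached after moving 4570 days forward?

the 2nd of March, 1939

Count 4570 days after August 27, 1926:
Day-of-year of August 27, 1926: 239.
Day-of-year of March 2, 1939: 61.
1926 has 365 days, so 365 − 239 = 126 days remain in 1926.
Full years 1927–1938: 9 common + 3 leap = 9×365 + 3×366 = 4383 days.
Total: 126 + 4383 + 61 = 4570 days.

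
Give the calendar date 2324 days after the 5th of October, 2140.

the 15th of February, 2147

Count 2324 days after October 5, 2140:
Day-of-year of October 5, 2140: 279.
Day-of-year of February 15, 2147: 46.
2140 has 366 days, so 366 − 279 = 87 days remain in 2140.
Full years: 2141: 365; 2142: 365; 2143: 365; 2144: 366; 2145: 365; 2146: 365. Sum = 2191.
Total: 87 + 2191 + 46 = 2324 days.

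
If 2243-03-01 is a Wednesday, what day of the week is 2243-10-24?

Tuesday

March 2243: 31 − 1 = 30 days remain.
Then April (30), May (31), June (30), July (31), August (31), September (30): 30 + 31 + 30 + 31 + 31 + 30 = 183 days.
October 1–24, 2243: 24 days.
Total: 30 + 183 + 24 = 237 days.
237 mod 7 = 6, so 6 days after Wednesday is Tuesday.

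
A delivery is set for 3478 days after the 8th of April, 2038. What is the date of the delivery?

the 16th of October, 2047

Count 3478 days after April 8, 2038:
Day-of-year of April 8, 2038: 98.
Day-of-year of October 16, 2047: 289.
2038 has 365 days, so 365 − 98 = 267 days remain in 2038.
Full years 2039–2046: 6 common + 2 leap = 6×365 + 2×366 = 2922 days.
Total: 267 + 2922 + 289 = 3478 days.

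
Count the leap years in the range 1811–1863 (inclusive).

Years divisible by 4: 1812, 1816, …, 1860 — 13 in all.
No century exceptions apply. Count: 13.

13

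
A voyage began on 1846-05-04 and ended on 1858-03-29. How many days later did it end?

Day-of-year of May 4, 1846: 124.
Day-of-year of March 29, 1858: 88.
1846 has 365 days, so 365 − 124 = 241 days remain in 1846.
Full years 1847–1857: 8 common + 3 leap = 8×365 + 3×366 = 4018 days.
Total: 241 + 4018 + 88 = 4347 days.

4347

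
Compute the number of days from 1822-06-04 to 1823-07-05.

396

Day-of-year of June 4, 1822: 155.
Day-of-year of July 5, 1823: 186.
1822 has 365 days, so 365 − 155 = 210 days remain in 1822.
Total: 210 + 186 = 396 days.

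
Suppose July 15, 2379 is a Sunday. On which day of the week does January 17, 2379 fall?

Count forward from the earlier date (January 17, 2379) to the later (July 15, 2379):
January 2379: 31 − 17 = 14 days remain.
Then February 2379 (28), March (31), April (30), May (31), June (30): 28 + 31 + 30 + 31 + 30 = 150 days.
July 1–15, 2379: 15 days.
Total: 14 + 150 + 15 = 179 days.
179 mod 7 = 4, so 4 days before Sunday is Wednesday.

Wednesday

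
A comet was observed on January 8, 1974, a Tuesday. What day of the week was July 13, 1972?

Count forward from the earlier date (July 13, 1972) to the later (January 8, 1974):
July 13, 1972 → July 13, 1973: 365 days.
July 1973: 31 − 13 = 18 days remain.
Then August (31), September (30), October (31), November (30), December (31): 31 + 30 + 31 + 30 + 31 = 153 days.
January 1–8, 1974: 8 days.
Residual: 179 days.
Total: 544 days.
544 mod 7 = 5, so 5 days before Tuesday is Thursday.

Thursday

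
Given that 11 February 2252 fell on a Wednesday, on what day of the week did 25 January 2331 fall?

Day-of-year of February 11, 2252: 42.
Day-of-year of January 25, 2331: 25.
2252 has 366 days, so 366 − 42 = 324 days remain in 2252.
Full years 2253–2330: 60 common + 18 leap = 60×365 + 18×366 = 28488 days.
Total: 324 + 28488 + 25 = 28837 days.
28837 mod 7 = 4, so 4 days after Wednesday is Sunday.

Sunday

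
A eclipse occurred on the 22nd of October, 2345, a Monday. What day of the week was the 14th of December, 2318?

Count forward from the earlier date (December 14, 2318) to the later (October 22, 2345):
Day-of-year of December 14, 2318: 348.
Day-of-year of October 22, 2345: 295.
2318 has 365 days, so 365 − 348 = 17 days remain in 2318.
Full years 2319–2344: 19 common + 7 leap = 19×365 + 7×366 = 9497 days.
Total: 17 + 9497 + 295 = 9809 days.
9809 mod 7 = 2, so 2 days before Monday is Saturday.

Saturday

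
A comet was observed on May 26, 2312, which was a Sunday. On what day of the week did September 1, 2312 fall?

Sunday

May 2312: 31 − 26 = 5 days remain.
Then June (30), July (31), August (31): 30 + 31 + 31 = 92 days.
September 1, 2312: 1 day.
Total: 5 + 92 + 1 = 98 days.
98 is a multiple of 7, so September 1, 2312 falls on the same weekday: Sunday.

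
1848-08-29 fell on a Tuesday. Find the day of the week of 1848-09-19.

Tuesday

August 1848: 31 − 29 = 2 days remain.
September 1–19, 1848: 19 days.
Total: 2 + 19 = 21 days.
21 is a multiple of 7, so 1848-09-19 falls on the same weekday: Tuesday.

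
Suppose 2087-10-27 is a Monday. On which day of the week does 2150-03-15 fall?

Sunday

Day-of-year of October 27, 2087: 300.
Day-of-year of March 15, 2150: 74.
2087 has 365 days, so 365 − 300 = 65 days remain in 2087.
Full years 2088–2149: 47 common + 15 leap = 47×365 + 15×366 = 22645 days.
Total: 65 + 22645 + 74 = 22784 days.
22784 mod 7 = 6, so 6 days after Monday is Sunday.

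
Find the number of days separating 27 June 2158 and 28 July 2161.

June 27, 2158 → June 27, 2159: 365 days.
June 27, 2159 → June 27, 2160: 366 days (2160 is a leap year).
June 27, 2160 → June 27, 2161: 365 days.
June 2161: 30 − 27 = 3 days remain.
July 1–28, 2161: 28 days.
Residual: 31 days.
Total: 1127 days.

1127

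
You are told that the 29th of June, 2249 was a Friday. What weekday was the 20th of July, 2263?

Day-of-year of June 29, 2249: 180.
Day-of-year of July 20, 2263: 201.
2249 has 365 days, so 365 − 180 = 185 days remain in 2249.
Full years 2250–2262: 10 common + 3 leap = 10×365 + 3×366 = 4748 days.
Total: 185 + 4748 + 201 = 5134 days.
5134 mod 7 = 3, so 3 days after Friday is Monday.

Monday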